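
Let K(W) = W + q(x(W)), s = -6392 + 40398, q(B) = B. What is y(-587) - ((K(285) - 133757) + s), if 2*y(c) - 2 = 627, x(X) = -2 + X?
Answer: 198995/2 ≈ 99498.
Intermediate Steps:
y(c) = 629/2 (y(c) = 1 + (1/2)*627 = 1 + 627/2 = 629/2)
s = 34006
K(W) = -2 + 2*W (K(W) = W + (-2 + W) = -2 + 2*W)
y(-587) - ((K(285) - 133757) + s) = 629/2 - (((-2 + 2*285) - 133757) + 34006) = 629/2 - (((-2 + 570) - 133757) + 34006) = 629/2 - ((568 - 133757) + 34006) = 629/2 - (-133189 + 34006) = 629/2 - 1*(-99183) = 629/2 + 99183 = 198995/2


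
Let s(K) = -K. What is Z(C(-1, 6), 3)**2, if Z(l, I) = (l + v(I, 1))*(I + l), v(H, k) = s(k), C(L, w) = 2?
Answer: 25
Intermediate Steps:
v(H, k) = -k
Z(l, I) = (-1 + l)*(I + l) (Z(l, I) = (l - 1*1)*(I + l) = (l - 1)*(I + l) = (-1 + l)*(I + l))
Z(C(-1, 6), 3)**2 = (2**2 - 1*3 - 1*2 + 3*2)**2 = (4 - 3 - 2 + 6)**2 = 5**2 = 25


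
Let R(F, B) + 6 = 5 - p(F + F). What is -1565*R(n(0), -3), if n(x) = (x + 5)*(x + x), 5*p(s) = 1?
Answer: 1878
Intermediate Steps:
p(s) = 1/5 (p(s) = (1/5)*1 = 1/5)
n(x) = 2*x*(5 + x) (n(x) = (5 + x)*(2*x) = 2*x*(5 + x))
R(F, B) = -6/5 (R(F, B) = -6 + (5 - 1*1/5) = -6 + (5 - 1/5) = -6 + 24/5 = -6/5)
-1565*R(n(0), -3) = -1565*(-6/5) = 1878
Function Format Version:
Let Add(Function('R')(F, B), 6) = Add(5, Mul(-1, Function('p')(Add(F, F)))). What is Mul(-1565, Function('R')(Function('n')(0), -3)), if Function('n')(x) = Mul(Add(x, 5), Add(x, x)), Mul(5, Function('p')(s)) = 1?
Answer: 1878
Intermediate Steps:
Function('p')(s) = Rational(1, 5) (Function('p')(s) = Mul(Rational(1, 5), 1) = Rational(1, 5))
Function('n')(x) = Mul(2, x, Add(5, x)) (Function('n')(x) = Mul(Add(5, x), Mul(2, x)) = Mul(2, x, Add(5, x)))
Function('R')(F, B) = Rational(-6, 5) (Function('R')(F, B) = Add(-6, Add(5, Mul(-1, Rational(1, 5)))) = Add(-6, Add(5, Rational(-1, 5))) = Add(-6, Rational(24, 5)) = Rational(-6, 5))
Mul(-1565, Function('R')(Function('n')(0), -3)) = Mul(-1565, Rational(-6, 5)) = 1878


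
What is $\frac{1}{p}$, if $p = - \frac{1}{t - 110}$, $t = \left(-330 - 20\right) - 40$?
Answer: $500$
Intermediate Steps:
$t = -390$ ($t = -350 - 40 = -390$)
$p = \frac{1}{500}$ ($p = - \frac{1}{-390 - 110} = - \frac{1}{-500} = \left(-1\right) \left(- \frac{1}{500}\right) = \frac{1}{500} \approx 0.002$)
$\frac{1}{p} = \frac{1}{\frac{1}{500}} = 500$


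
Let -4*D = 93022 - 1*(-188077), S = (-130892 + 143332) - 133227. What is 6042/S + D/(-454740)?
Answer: 628829/6016560 ≈ 0.10452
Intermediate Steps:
S = -120787 (S = 12440 - 133227 = -120787)
D = -281099/4 (D = -(93022 - 1*(-188077))/4 = -(93022 + 188077)/4 = -1/4*281099 = -281099/4 ≈ -70275.)
6042/S + D/(-454740) = 6042/(-120787) - 281099/4/(-454740) = 6042*(-1/120787) - 281099/4*(-1/454740) = -114/2279 + 21623/139920 = 628829/6016560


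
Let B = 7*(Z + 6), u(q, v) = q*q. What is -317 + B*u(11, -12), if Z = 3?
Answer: 7306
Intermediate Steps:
u(q, v) = q**2
B = 63 (B = 7*(3 + 6) = 7*9 = 63)
-317 + B*u(11, -12) = -317 + 63*11**2 = -317 + 63*121 = -317 + 7623 = 7306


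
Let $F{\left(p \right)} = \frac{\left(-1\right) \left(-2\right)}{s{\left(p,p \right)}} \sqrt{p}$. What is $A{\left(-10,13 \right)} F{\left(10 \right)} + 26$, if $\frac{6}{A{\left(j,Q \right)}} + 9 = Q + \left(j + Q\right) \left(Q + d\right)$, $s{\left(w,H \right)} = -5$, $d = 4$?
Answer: $26 - \frac{12 \sqrt{10}}{275} \approx 25.862$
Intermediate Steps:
$F{\left(p \right)} = - \frac{2 \sqrt{p}}{5}$ ($F{\left(p \right)} = \frac{\left(-1\right) \left(-2\right)}{-5} \sqrt{p} = 2 \left(- \frac{1}{5}\right) \sqrt{p} = - \frac{2 \sqrt{p}}{5}$)
$A{\left(j,Q \right)} = \frac{6}{-9 + Q + \left(4 + Q\right) \left(Q + j\right)}$ ($A{\left(j,Q \right)} = \frac{6}{-9 + \left(Q + \left(j + Q\right) \left(Q + 4\right)\right)} = \frac{6}{-9 + \left(Q + \left(Q + j\right) \left(4 + Q\right)\right)} = \frac{6}{-9 + \left(Q + \left(4 + Q\right) \left(Q + j\right)\right)} = \frac{6}{-9 + Q + \left(4 + Q\right) \left(Q + j\right)}$)
$A{\left(-10,13 \right)} F{\left(10 \right)} + 26 = \frac{6}{-9 + 13^{2} + 4 \left(-10\right) + 5 \cdot 13 + 13 \left(-10\right)} \left(- \frac{2 \sqrt{10}}{5}\right) + 26 = \frac{6}{-9 + 169 - 40 + 65 - 130} \left(- \frac{2 \sqrt{10}}{5}\right) + 26 = \frac{6}{55} \left(- \frac{2 \sqrt{10}}{5}\right) + 26 = 6 \cdot \frac{1}{55} \left(- \frac{2 \sqrt{10}}{5}\right) + 26 = \frac{6 \left(- \frac{2 \sqrt{10}}{5}\right)}{55} + 26 = - \frac{12 \sqrt{10}}{275} + 26 = 26 - \frac{12 \sqrt{10}}{275}$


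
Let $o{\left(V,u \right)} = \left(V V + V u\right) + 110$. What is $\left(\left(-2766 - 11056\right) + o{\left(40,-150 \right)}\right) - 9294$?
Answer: $-27406$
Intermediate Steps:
$o{\left(V,u \right)} = 110 + V^{2} + V u$ ($o{\left(V,u \right)} = \left(V^{2} + V u\right) + 110 = 110 + V^{2} + V u$)
$\left(\left(-2766 - 11056\right) + o{\left(40,-150 \right)}\right) - 9294 = \left(\left(-2766 - 11056\right) + \left(110 + 40^{2} + 40 \left(-150\right)\right)\right) - 9294 = \left(\left(-2766 - 11056\right) + \left(110 + 1600 - 6000\right)\right) - 9294 = \left(-13822 - 4290\right) - 9294 = -18112 - 9294 = -27406$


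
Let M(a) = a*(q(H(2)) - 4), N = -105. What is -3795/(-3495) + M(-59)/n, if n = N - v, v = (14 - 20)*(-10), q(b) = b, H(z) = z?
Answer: 14251/38445 ≈ 0.37069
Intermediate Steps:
v = 60 (v = -6*(-10) = 60)
M(a) = -2*a (M(a) = a*(2 - 4) = a*(-2) = -2*a)
n = -165 (n = -105 - 1*60 = -105 - 60 = -165)
-3795/(-3495) + M(-59)/n = -3795/(-3495) - 2*(-59)/(-165) = -3795*(-1/3495) + 118*(-1/165) = 253/233 - 118/165 = 14251/38445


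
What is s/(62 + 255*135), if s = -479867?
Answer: -479867/34487 ≈ -13.914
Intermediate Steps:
s/(62 + 255*135) = -479867/(62 + 255*135) = -479867/(62 + 34425) = -479867/34487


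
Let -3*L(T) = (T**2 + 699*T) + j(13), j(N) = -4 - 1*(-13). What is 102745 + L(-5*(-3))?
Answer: 99172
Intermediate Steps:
j(N) = 9 (j(N) = -4 + 13 = 9)
L(T) = -3 - 233*T - T**2/3 (L(T) = -((T**2 + 699*T) + 9)/3 = -(9 + T**2 + 699*T)/3 = -3 - 233*T - T**2/3)
102745 + L(-5*(-3)) = 102745 + (-3 - (-1165)*(-3) - (-5*(-3))**2/3) = 102745 + (-3 - 233*15 - 1/3*15**2) = 102745 + (-3 - 3495 - 1/3*225) = 102745 + (-3 - 3495 - 75) = 102745 - 3573 = 99172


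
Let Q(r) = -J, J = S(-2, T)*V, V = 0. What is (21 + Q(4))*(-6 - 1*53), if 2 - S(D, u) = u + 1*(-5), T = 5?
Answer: -1239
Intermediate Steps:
S(D, u) = 7 - u (S(D, u) = 2 - (u + 1*(-5)) = 2 - (u - 5) = 2 - (-5 + u) = 2 + (5 - u) = 7 - u)
J = 0 (J = (7 - 1*5)*0 = (7 - 5)*0 = 2*0 = 0)
Q(r) = 0 (Q(r) = -1*0 = 0)
(21 + Q(4))*(-6 - 1*53) = (21 + 0)*(-6 - 1*53) = 21*(-6 - 53) = 21*(-59) = -1239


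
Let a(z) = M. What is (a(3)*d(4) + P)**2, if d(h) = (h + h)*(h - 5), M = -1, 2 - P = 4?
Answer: 36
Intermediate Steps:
P = -2 (P = 2 - 1*4 = 2 - 4 = -2)
d(h) = 2*h*(-5 + h) (d(h) = (2*h)*(-5 + h) = 2*h*(-5 + h))
a(z) = -1
(a(3)*d(4) + P)**2 = (-2*4*(-5 + 4) - 2)**2 = (-2*4*(-1) - 2)**2 = (-1*(-8) - 2)**2 = (8 - 2)**2 = 6**2 = 36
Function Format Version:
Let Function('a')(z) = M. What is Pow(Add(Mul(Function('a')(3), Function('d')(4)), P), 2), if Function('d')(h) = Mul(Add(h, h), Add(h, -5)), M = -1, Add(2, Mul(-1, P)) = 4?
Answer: 36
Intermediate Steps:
P = -2 (P = Add(2, Mul(-1, 4)) = Add(2, -4) = -2)
Function('d')(h) = Mul(2, h, Add(-5, h)) (Function('d')(h) = Mul(Mul(2, h), Add(-5, h)) = Mul(2, h, Add(-5, h)))
Function('a')(z) = -1
Pow(Add(Mul(Function('a')(3), Function('d')(4)), P), 2) = Pow(Add(Mul(-1, Mul(2, 4, Add(-5, 4))), -2), 2) = Pow(Add(Mul(-1, Mul(2, 4, -1)), -2), 2) = Pow(Add(Mul(-1, -8), -2), 2) = Pow(Add(8, -2), 2) = Pow(6, 2) = 36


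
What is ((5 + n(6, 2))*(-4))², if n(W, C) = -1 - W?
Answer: 64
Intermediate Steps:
((5 + n(6, 2))*(-4))² = ((5 + (-1 - 1*6))*(-4))² = ((5 + (-1 - 6))*(-4))² = ((5 - 7)*(-4))² = (-2*(-4))² = 8² = 64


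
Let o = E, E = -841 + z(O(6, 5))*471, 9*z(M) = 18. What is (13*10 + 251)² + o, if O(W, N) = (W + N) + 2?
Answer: 145262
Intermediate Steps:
O(W, N) = 2 + N + W (O(W, N) = (N + W) + 2 = 2 + N + W)
z(M) = 2 (z(M) = (⅑)*18 = 2)
E = 101 (E = -841 + 2*471 = -841 + 942 = 101)
o = 101
(13*10 + 251)² + o = (13*10 + 251)² + 101 = (130 + 251)² + 101 = 381² + 101 = 145161 + 101 = 145262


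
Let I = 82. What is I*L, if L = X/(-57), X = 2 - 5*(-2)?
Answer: -328/19 ≈ -17.263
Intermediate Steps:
X = 12 (X = 2 + 10 = 12)
L = -4/19 (L = 12/(-57) = 12*(-1/57) = -4/19 ≈ -0.21053)
I*L = 82*(-4/19) = -328/19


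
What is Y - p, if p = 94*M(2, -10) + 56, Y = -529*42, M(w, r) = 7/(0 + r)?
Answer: -111041/5 ≈ -22208.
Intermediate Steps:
M(w, r) = 7/r
Y = -22218
p = -49/5 (p = 94*(7/(-10)) + 56 = 94*(7*(-⅒)) + 56 = 94*(-7/10) + 56 = -329/5 + 56 = -49/5 ≈ -9.8000)
Y - p = -22218 - 1*(-49/5) = -22218 + 49/5 = -111041/5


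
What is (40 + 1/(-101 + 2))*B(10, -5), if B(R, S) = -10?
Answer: -39590/99 ≈ -399.90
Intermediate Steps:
(40 + 1/(-101 + 2))*B(10, -5) = (40 + 1/(-101 + 2))*(-10) = (40 + 1/(-99))*(-10) = (40 - 1/99)*(-10) = (3959/99)*(-10) = -39590/99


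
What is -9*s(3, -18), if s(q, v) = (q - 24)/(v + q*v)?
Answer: -21/8 ≈ -2.6250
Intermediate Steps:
s(q, v) = (-24 + q)/(v + q*v)
-9*s(3, -18) = -9*(-24 + 3)/((-18)*(1 + 3)) = -(-1)*(-21)/(2*4) = -9*7/24 = -21/8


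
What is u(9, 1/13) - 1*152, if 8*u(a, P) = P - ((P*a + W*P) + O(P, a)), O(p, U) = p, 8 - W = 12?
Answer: -15813/104 ≈ -152.05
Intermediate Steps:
W = -4 (W = 8 - 1*12 = 8 - 12 = -4)
u(a, P) = P/2 - P*a/8 (u(a, P) = (P - ((P*a - 4*P) + P))/8 = (P - ((-4*P + P*a) + P))/8 = (P - (-3*P + P*a))/8 = (P + (3*P - P*a))/8 = (4*P - P*a)/8 = P/2 - P*a/8)
u(9, 1/13) - 1*152 = (1/8)*(4 - 1*9)/13 - 1*152 = (1/8)*(1/13)*(4 - 9) - 152 = (1/8)*(1/13)*(-5) - 152 = -5/104 - 152 = -15813/104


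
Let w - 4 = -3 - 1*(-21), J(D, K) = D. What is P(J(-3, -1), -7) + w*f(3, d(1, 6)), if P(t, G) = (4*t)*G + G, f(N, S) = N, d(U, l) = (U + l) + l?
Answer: 143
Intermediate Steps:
d(U, l) = U + 2*l
w = 22 (w = 4 + (-3 - 1*(-21)) = 4 + (-3 + 21) = 4 + 18 = 22)
P(t, G) = G + 4*G*t (P(t, G) = 4*G*t + G = G + 4*G*t)
P(J(-3, -1), -7) + w*f(3, d(1, 6)) = -7*(1 + 4*(-3)) + 22*3 = -7*(1 - 12) + 66 = -7*(-11) + 66 = 77 + 66 = 143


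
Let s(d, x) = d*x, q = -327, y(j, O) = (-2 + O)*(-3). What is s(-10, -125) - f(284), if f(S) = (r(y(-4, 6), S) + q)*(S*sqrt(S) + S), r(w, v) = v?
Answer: 13462 + 24424*sqrt(71) ≈ 2.1926e+5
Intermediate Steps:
y(j, O) = 6 - 3*O
f(S) = (-327 + S)*(S + S**(3/2)) (f(S) = (S - 327)*(S*sqrt(S) + S) = (-327 + S)*(S**(3/2) + S) = (-327 + S)*(S + S**(3/2)))
s(-10, -125) - f(284) = -10*(-125) - (284**2 + 284**(5/2) - 327*284 - 185736*sqrt(71)) = 1250 - (80656 + 161312*sqrt(71) - 92868 - 185736*sqrt(71)) = 1250 - (-12212 - 24424*sqrt(71)) = 1250 + (12212 + 24424*sqrt(71)) = 13462 + 24424*sqrt(71)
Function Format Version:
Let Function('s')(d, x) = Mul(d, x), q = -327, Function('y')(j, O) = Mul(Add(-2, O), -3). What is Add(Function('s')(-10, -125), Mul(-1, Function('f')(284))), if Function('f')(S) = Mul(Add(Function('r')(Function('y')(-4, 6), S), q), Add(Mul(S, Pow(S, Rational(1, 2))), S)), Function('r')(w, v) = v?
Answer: Add(13462, Mul(24424, Pow(71, Rational(1, 2)))) ≈ 2.1926e+5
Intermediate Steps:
Function('y')(j, O) = Add(6, Mul(-3, O))
Function('f')(S) = Mul(Add(-327, S), Add(S, Pow(S, Rational(3, 2)))) (Function('f')(S) = Mul(Add(S, -327), Add(Mul(S, Pow(S, Rational(1, 2))), S)) = Mul(Add(-327, S), Add(Pow(S, Rational(3, 2)), S)) = Mul(Add(-327, S), Add(S, Pow(S, Rational(3, 2)))))
Add(Function('s')(-10, -125), Mul(-1, Function('f')(284))) = Add(Mul(-10, -125), Mul(-1, Add(Pow(284, 2), Pow(284, Rational(5, 2)), Mul(-327, 284), Mul(-327, Pow(284, Rational(3, 2)))))) = Add(1250, Mul(-1, Add(80656, Mul(161312, Pow(71, Rational(1, 2))), -92868, Mul(-327, Mul(568, Pow(71, Rational(1, 2))))))) = Add(1250, Mul(-1, Add(80656, Mul(161312, Pow(71, Rational(1, 2))), -92868, Mul(-185736, Pow(71, Rational(1, 2)))))) = Add(1250, Mul(-1, Add(-12212, Mul(-24424, Pow(71, Rational(1, 2)))))) = Add(1250, Add(12212, Mul(24424, Pow(71, Rational(1, 2))))) = Add(13462, Mul(24424, Pow(71, Rational(1, 2))))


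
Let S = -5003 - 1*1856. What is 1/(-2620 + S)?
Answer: -1/9479 ≈ -0.00010550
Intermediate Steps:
S = -6859 (S = -5003 - 1856 = -6859)
1/(-2620 + S) = 1/(-2620 - 6859) = 1/(-9479) = -1/9479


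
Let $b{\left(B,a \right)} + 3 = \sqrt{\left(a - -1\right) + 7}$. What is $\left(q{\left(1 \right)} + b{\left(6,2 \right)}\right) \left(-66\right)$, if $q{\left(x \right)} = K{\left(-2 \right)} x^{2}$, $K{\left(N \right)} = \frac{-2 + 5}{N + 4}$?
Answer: $99 - 66 \sqrt{10} \approx -109.71$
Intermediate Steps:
$b{\left(B,a \right)} = -3 + \sqrt{8 + a}$ ($b{\left(B,a \right)} = -3 + \sqrt{\left(a - -1\right) + 7} = -3 + \sqrt{\left(a + 1\right) + 7} = -3 + \sqrt{\left(1 + a\right) + 7} = -3 + \sqrt{8 + a}$)
$K{\left(N \right)} = \frac{3}{4 + N}$
$q{\left(x \right)} = \frac{3 x^{2}}{2}$ ($q{\left(x \right)} = \frac{3}{4 - 2} x^{2} = \frac{3}{2} x^{2} = 3 \cdot \frac{1}{2} x^{2} = \frac{3 x^{2}}{2}$)
$\left(q{\left(1 \right)} + b{\left(6,2 \right)}\right) \left(-66\right) = \left(\frac{3 \cdot 1^{2}}{2} - \left(3 - \sqrt{8 + 2}\right)\right) \left(-66\right) = \left(\frac{3}{2} \cdot 1 - \left(3 - \sqrt{10}\right)\right) \left(-66\right) = \left(\frac{3}{2} - \left(3 - \sqrt{10}\right)\right) \left(-66\right) = \left(- \frac{3}{2} + \sqrt{10}\right) \left(-66\right) = 99 - 66 \sqrt{10}$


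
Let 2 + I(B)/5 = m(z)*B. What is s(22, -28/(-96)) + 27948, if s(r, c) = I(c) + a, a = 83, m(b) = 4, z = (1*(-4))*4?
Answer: 168161/6 ≈ 28027.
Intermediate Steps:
z = -16 (z = -4*4 = -16)
I(B) = -10 + 20*B (I(B) = -10 + 5*(4*B) = -10 + 20*B)
s(r, c) = 73 + 20*c (s(r, c) = (-10 + 20*c) + 83 = 73 + 20*c)
s(22, -28/(-96)) + 27948 = (73 + 20*(-28/(-96))) + 27948 = (73 + 20*(-28*(-1/96))) + 27948 = (73 + 20*(7/24)) + 27948 = (73 + 35/6) + 27948 = 473/6 + 27948 = 168161/6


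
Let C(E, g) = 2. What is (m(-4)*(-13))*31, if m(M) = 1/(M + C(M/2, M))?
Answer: 403/2 ≈ 201.50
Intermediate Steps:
m(M) = 1/(2 + M) (m(M) = 1/(M + 2) = 1/(2 + M))
(m(-4)*(-13))*31 = (-13/(2 - 4))*31 = (-13/(-2))*31 = -1/2*(-13)*31 = (13/2)*31 = 403/2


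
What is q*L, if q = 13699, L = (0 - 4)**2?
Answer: 219184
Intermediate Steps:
L = 16 (L = (-4)**2 = 16)
q*L = 13699*16 = 219184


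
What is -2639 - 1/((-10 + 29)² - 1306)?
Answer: -2493854/945 ≈ -2639.0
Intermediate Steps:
-2639 - 1/((-10 + 29)² - 1306) = -2639 - 1/(19² - 1306) = -2639 - 1/(361 - 1306) = -2639 - 1/(-945) = -2639 - 1*(-1/945) = -2639 + 1/945 = -2493854/945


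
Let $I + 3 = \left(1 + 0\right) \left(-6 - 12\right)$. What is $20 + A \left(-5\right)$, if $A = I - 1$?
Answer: $130$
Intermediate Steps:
$I = -21$ ($I = -3 + \left(1 + 0\right) \left(-6 - 12\right) = -3 + 1 \left(-18\right) = -3 - 18 = -21$)
$A = -22$ ($A = -21 - 1 = -22$)
$20 + A \left(-5\right) = 20 - -110 = 20 + 110 = 130$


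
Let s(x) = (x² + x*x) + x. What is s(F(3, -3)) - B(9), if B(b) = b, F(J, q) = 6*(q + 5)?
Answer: 291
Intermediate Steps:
F(J, q) = 30 + 6*q (F(J, q) = 6*(5 + q) = 30 + 6*q)
s(x) = x + 2*x² (s(x) = (x² + x²) + x = 2*x² + x = x + 2*x²)
s(F(3, -3)) - B(9) = (30 + 6*(-3))*(1 + 2*(30 + 6*(-3))) - 1*9 = (30 - 18)*(1 + 2*(30 - 18)) - 9 = 12*(1 + 2*12) - 9 = 12*(1 + 24) - 9 = 12*25 - 9 = 300 - 9 = 291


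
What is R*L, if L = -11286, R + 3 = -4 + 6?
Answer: 11286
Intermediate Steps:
R = -1 (R = -3 + (-4 + 6) = -3 + 2 = -1)
R*L = -1*(-11286) = 11286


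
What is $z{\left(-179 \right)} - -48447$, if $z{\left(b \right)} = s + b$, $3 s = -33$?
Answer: $48257$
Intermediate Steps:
$s = -11$ ($s = \frac{1}{3} \left(-33\right) = -11$)
$z{\left(b \right)} = -11 + b$
$z{\left(-179 \right)} - -48447 = \left(-11 - 179\right) - -48447 = -190 + 48447 = 48257$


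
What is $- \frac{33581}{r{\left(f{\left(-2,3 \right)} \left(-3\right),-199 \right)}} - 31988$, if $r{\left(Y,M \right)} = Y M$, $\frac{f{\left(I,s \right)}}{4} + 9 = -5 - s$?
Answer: $- \frac{1298551267}{40596} \approx -31987.0$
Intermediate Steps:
$f{\left(I,s \right)} = -56 - 4 s$ ($f{\left(I,s \right)} = -36 + 4 \left(-5 - s\right) = -36 - \left(20 + 4 s\right) = -56 - 4 s$)
$r{\left(Y,M \right)} = M Y$
$- \frac{33581}{r{\left(f{\left(-2,3 \right)} \left(-3\right),-199 \right)}} - 31988 = - \frac{33581}{\left(-199\right) \left(-56 - 12\right) \left(-3\right)} - 31988 = - \frac{33581}{\left(-199\right) \left(\left(-68\right) \left(-3\right)\right)} - 31988 = - \frac{33581}{\left(-199\right) 204} - 31988 = - \frac{33581}{-40596} - 31988 = \left(-33581\right) \left(- \frac{1}{40596}\right) - 31988 = \frac{33581}{40596} - 31988 = - \frac{1298551267}{40596}$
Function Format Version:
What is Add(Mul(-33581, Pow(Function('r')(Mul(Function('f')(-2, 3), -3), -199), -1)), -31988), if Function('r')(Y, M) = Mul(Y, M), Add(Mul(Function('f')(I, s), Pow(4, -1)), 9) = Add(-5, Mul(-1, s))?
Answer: Rational(-1298551267, 40596) ≈ -31987.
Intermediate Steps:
Function('f')(I, s) = Add(-56, Mul(-4, s)) (Function('f')(I, s) = Add(-36, Mul(4, Add(-5, Mul(-1, s)))) = Add(-36, Add(-20, Mul(-4, s))) = Add(-56, Mul(-4, s)))
Function('r')(Y, M) = Mul(M, Y)
Add(Mul(-33581, Pow(Function('r')(Mul(Function('f')(-2, 3), -3), -199), -1)), -31988) = Add(Mul(-33581, Pow(Mul(-199, Mul(Add(-56, Mul(-4, 3)), -3)), -1)), -31988) = Add(Mul(-33581, Pow(Mul(-199, Mul(Add(-56, -12), -3)), -1)), -31988) = Add(Mul(-33581, Pow(Mul(-199, Mul(-68, -3)), -1)), -31988) = Add(Mul(-33581, Pow(Mul(-199, 204), -1)), -31988) = Add(Mul(-33581, Pow(-40596, -1)), -31988) = Add(Mul(-33581, Rational(-1, 40596)), -31988) = Add(Rational(33581, 40596), -31988) = Rational(-1298551267, 40596)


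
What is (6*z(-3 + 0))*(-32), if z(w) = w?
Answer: 576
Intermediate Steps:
(6*z(-3 + 0))*(-32) = (6*(-3 + 0))*(-32) = (6*(-3))*(-32) = -18*(-32) = 576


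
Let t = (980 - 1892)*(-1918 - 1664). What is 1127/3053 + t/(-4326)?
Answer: -1661436025/2201213 ≈ -754.78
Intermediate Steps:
t = 3266784 (t = -912*(-3582) = 3266784)
1127/3053 + t/(-4326) = 1127/3053 + 3266784/(-4326) = 1127*(1/3053) + 3266784*(-1/4326) = 1127/3053 - 544464/721 = -1661436025/2201213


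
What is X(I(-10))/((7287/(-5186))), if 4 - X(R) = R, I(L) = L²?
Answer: 165952/2429 ≈ 68.321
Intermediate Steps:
X(R) = 4 - R
X(I(-10))/((7287/(-5186))) = (4 - 1*(-10)²)/((7287/(-5186))) = (4 - 1*100)/((7287*(-1/5186))) = (4 - 100)/(-7287/5186) = -96*(-5186/7287) = 165952/2429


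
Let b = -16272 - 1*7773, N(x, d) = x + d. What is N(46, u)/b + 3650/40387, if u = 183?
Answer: 342863/4240635 ≈ 0.080852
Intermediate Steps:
N(x, d) = d + x
b = -24045 (b = -16272 - 7773 = -24045)
N(46, u)/b + 3650/40387 = (183 + 46)/(-24045) + 3650/40387 = 229*(-1/24045) + 3650*(1/40387) = -1/105 + 3650/40387 = 342863/4240635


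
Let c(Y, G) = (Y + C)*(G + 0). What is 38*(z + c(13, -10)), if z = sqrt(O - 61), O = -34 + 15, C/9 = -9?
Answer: 25840 + 152*I*sqrt(5) ≈ 25840.0 + 339.88*I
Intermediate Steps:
C = -81 (C = 9*(-9) = -81)
O = -19
c(Y, G) = G*(-81 + Y) (c(Y, G) = (Y - 81)*(G + 0) = (-81 + Y)*G = G*(-81 + Y))
z = 4*I*sqrt(5) (z = sqrt(-19 - 61) = sqrt(-80) = 4*I*sqrt(5) ≈ 8.9443*I)
38*(z + c(13, -10)) = 38*(4*I*sqrt(5) - 10*(-81 + 13)) = 38*(4*I*sqrt(5) - 10*(-68)) = 38*(4*I*sqrt(5) + 680) = 38*(680 + 4*I*sqrt(5)) = 25840 + 152*I*sqrt(5)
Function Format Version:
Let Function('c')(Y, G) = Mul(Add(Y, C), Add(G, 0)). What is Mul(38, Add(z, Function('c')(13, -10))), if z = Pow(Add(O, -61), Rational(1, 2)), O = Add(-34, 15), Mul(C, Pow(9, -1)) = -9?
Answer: Add(25840, Mul(152, I, Pow(5, Rational(1, 2)))) ≈ Add(25840., Mul(339.88, I))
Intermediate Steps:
C = -81 (C = Mul(9, -9) = -81)
O = -19
Function('c')(Y, G) = Mul(G, Add(-81, Y)) (Function('c')(Y, G) = Mul(Add(Y, -81), Add(G, 0)) = Mul(Add(-81, Y), G) = Mul(G, Add(-81, Y)))
z = Mul(4, I, Pow(5, Rational(1, 2))) (z = Pow(Add(-19, -61), Rational(1, 2)) = Pow(-80, Rational(1, 2)) = Mul(4, I, Pow(5, Rational(1, 2))) ≈ Mul(8.9443, I))
Mul(38, Add(z, Function('c')(13, -10))) = Mul(38, Add(Mul(4, I, Pow(5, Rational(1, 2))), Mul(-10, Add(-81, 13)))) = Mul(38, Add(Mul(4, I, Pow(5, Rational(1, 2))), Mul(-10, -68))) = Mul(38, Add(Mul(4, I, Pow(5, Rational(1, 2))), 680)) = Mul(38, Add(680, Mul(4, I, Pow(5, Rational(1, 2))))) = Add(25840, Mul(152, I, Pow(5, Rational(1, 2))))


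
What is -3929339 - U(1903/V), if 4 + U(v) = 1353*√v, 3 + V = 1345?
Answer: -3929335 - 1353*√21106/122 ≈ -3.9309e+6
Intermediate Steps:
V = 1342 (V = -3 + 1345 = 1342)
U(v) = -4 + 1353*√v
-3929339 - U(1903/V) = -3929339 - (-4 + 1353*√(1903/1342)) = -3929339 - (-4 + 1353*√(1903*(1/1342))) = -3929339 - (-4 + 1353*√(173/122)) = -3929339 - (-4 + 1353*(√21106/122)) = -3929339 - (-4 + 1353*√21106/122) = -3929339 + (4 - 1353*√21106/122) = -3929335 - 1353*√21106/122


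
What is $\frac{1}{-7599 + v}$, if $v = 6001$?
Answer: $- \frac{1}{1598} \approx -0.00062578$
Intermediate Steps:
$\frac{1}{-7599 + v} = \frac{1}{-7599 + 6001} = \frac{1}{-1598} = - \frac{1}{1598}$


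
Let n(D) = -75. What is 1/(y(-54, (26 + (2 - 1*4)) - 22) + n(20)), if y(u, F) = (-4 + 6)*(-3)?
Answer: -1/81 ≈ -0.012346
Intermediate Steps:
y(u, F) = -6 (y(u, F) = 2*(-3) = -6)
1/(y(-54, (26 + (2 - 1*4)) - 22) + n(20)) = 1/(-6 - 75) = 1/(-81) = -1/81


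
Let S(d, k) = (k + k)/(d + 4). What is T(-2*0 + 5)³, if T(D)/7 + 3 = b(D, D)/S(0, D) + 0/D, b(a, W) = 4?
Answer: -117649/125 ≈ -941.19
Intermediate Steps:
S(d, k) = 2*k/(4 + d) (S(d, k) = (2*k)/(4 + d) = 2*k/(4 + d))
T(D) = -21 + 56/D (T(D) = -21 + 7*(4/((2*D/(4 + 0))) + 0/D) = -21 + 7*(4/((2*D/4)) + 0) = -21 + 7*(4/((2*D*(¼))) + 0) = -21 + 7*(4/((D/2)) + 0) = -21 + 7*(4*(2/D) + 0) = -21 + 7*(8/D + 0) = -21 + 7*(8/D) = -21 + 56/D)
T(-2*0 + 5)³ = (-21 + 56/(-2*0 + 5))³ = (-21 + 56/(0 + 5))³ = (-21 + 56/5)³ = (-49/5)³ = -117649/125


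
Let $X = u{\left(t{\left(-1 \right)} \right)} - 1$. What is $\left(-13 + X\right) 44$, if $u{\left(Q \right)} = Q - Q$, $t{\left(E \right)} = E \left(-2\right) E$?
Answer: $-616$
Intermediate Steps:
$t{\left(E \right)} = - 2 E^{2}$ ($t{\left(E \right)} = - 2 E E = - 2 E^{2}$)
$u{\left(Q \right)} = 0$
$X = -1$ ($X = 0 - 1 = -1$)
$\left(-13 + X\right) 44 = \left(-13 - 1\right) 44 = \left(-14\right) 44 = -616$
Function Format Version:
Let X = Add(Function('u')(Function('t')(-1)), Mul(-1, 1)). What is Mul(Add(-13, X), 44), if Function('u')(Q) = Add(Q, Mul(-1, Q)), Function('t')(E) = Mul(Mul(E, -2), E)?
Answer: -616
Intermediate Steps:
Function('t')(E) = Mul(-2, Pow(E, 2)) (Function('t')(E) = Mul(Mul(-2, E), E) = Mul(-2, Pow(E, 2)))
Function('u')(Q) = 0
X = -1 (X = Add(0, Mul(-1, 1)) = Add(0, -1) = -1)
Mul(Add(-13, X), 44) = Mul(Add(-13, -1), 44) = Mul(-14, 44) = -616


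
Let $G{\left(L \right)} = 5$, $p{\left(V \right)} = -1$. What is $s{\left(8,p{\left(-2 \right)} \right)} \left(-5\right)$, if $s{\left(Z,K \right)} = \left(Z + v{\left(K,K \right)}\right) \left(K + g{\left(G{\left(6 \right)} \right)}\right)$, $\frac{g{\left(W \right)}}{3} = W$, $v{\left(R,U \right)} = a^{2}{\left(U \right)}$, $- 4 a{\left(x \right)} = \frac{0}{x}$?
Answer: $-560$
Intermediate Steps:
$a{\left(x \right)} = 0$ ($a{\left(x \right)} = - \frac{0 \frac{1}{x}}{4} = \left(- \frac{1}{4}\right) 0 = 0$)
$v{\left(R,U \right)} = 0$ ($v{\left(R,U \right)} = 0^{2} = 0$)
$g{\left(W \right)} = 3 W$
$s{\left(Z,K \right)} = Z \left(15 + K\right)$ ($s{\left(Z,K \right)} = \left(Z + 0\right) \left(K + 3 \cdot 5\right) = Z \left(K + 15\right) = Z \left(15 + K\right)$)
$s{\left(8,p{\left(-2 \right)} \right)} \left(-5\right) = 8 \left(15 - 1\right) \left(-5\right) = 8 \cdot 14 \left(-5\right) = 112 \left(-5\right) = -560$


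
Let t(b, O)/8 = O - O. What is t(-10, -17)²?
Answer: 0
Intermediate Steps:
t(b, O) = 0 (t(b, O) = 8*(O - O) = 8*0 = 0)
t(-10, -17)² = 0² = 0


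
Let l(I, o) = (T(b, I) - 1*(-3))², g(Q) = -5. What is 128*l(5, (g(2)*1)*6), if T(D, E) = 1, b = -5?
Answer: 2048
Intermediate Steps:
l(I, o) = 16 (l(I, o) = (1 - 1*(-3))² = (1 + 3)² = 4² = 16)
128*l(5, (g(2)*1)*6) = 128*16 = 2048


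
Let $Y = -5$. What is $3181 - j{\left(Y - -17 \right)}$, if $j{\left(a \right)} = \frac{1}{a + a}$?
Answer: $\frac{76343}{24} \approx 3181.0$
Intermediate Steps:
$j{\left(a \right)} = \frac{1}{2 a}$
$3181 - j{\left(Y - -17 \right)} = 3181 - \frac{1}{2 \left(-5 - -17\right)} = 3181 - \frac{1}{2 \left(-5 + 17\right)} = 3181 - \frac{1}{2 \cdot 12} = 3181 - \frac{1}{2} \cdot \frac{1}{12} = 3181 - \frac{1}{24} = \frac{76343}{24}$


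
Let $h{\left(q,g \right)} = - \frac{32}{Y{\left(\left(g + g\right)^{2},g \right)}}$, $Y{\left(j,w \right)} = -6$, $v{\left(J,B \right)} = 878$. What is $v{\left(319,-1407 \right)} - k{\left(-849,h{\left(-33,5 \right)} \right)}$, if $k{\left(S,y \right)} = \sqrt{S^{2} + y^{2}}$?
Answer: $878 - \frac{\sqrt{6487465}}{3} \approx 28.983$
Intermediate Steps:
$h{\left(q,g \right)} = \frac{16}{3}$ ($h{\left(q,g \right)} = - \frac{32}{-6} = \left(-32\right) \left(- \frac{1}{6}\right) = \frac{16}{3}$)
$v{\left(319,-1407 \right)} - k{\left(-849,h{\left(-33,5 \right)} \right)} = 878 - \sqrt{\left(-849\right)^{2} + \left(\frac{16}{3}\right)^{2}} = 878 - \sqrt{720801 + \frac{256}{9}} = 878 - \sqrt{\frac{6487465}{9}} = 878 - \frac{\sqrt{6487465}}{3}$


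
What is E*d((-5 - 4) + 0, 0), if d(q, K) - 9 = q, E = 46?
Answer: 0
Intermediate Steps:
d(q, K) = 9 + q
E*d((-5 - 4) + 0, 0) = 46*(9 + ((-5 - 4) + 0)) = 46*(9 + (-9 + 0)) = 46*(9 - 9) = 46*0 = 0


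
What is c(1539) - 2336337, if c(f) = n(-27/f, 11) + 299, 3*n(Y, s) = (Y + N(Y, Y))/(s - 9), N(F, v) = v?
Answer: -399462499/171 ≈ -2.3360e+6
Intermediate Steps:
n(Y, s) = 2*Y/(3*(-9 + s)) (n(Y, s) = ((Y + Y)/(s - 9))/3 = ((2*Y)/(-9 + s))/3 = (2*Y/(-9 + s))/3 = 2*Y/(3*(-9 + s)))
c(f) = 299 - 9/f (c(f) = 2*(-27/f)/(3*(-9 + 11)) + 299 = (⅔)*(-27/f)/2 + 299 = (⅔)*(-27/f)*(½) + 299 = -9/f + 299 = 299 - 9/f)
c(1539) - 2336337 = (299 - 9/1539) - 2336337 = (299 - 9*1/1539) - 2336337 = (299 - 1/171) - 2336337 = 51128/171 - 2336337 = -399462499/171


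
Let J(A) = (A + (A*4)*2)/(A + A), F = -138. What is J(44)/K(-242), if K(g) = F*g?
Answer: 3/22264 ≈ 0.00013475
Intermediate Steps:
K(g) = -138*g
J(A) = 9/2 (J(A) = (A + (4*A)*2)/((2*A)) = (A + 8*A)*(1/(2*A)) = (9*A)*(1/(2*A)) = 9/2)
J(44)/K(-242) = 9/(2*((-138*(-242)))) = (9/2)/33396 = (9/2)*(1/33396) = 3/22264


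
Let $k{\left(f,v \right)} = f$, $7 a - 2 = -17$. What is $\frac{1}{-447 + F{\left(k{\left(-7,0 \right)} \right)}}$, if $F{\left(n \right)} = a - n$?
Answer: $- \frac{7}{3095} \approx -0.0022617$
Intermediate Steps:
$a = - \frac{15}{7}$ ($a = \frac{2}{7} + \frac{1}{7} \left(-17\right) = \frac{2}{7} - \frac{17}{7} = - \frac{15}{7} \approx -2.1429$)
$F{\left(n \right)} = - \frac{15}{7} - n$
$\frac{1}{-447 + F{\left(k{\left(-7,0 \right)} \right)}} = \frac{1}{-447 - - \frac{34}{7}} = \frac{1}{-447 + \left(- \frac{15}{7} + 7\right)} = \frac{1}{-447 + \frac{34}{7}} = \frac{1}{- \frac{3095}{7}} = - \frac{7}{3095}$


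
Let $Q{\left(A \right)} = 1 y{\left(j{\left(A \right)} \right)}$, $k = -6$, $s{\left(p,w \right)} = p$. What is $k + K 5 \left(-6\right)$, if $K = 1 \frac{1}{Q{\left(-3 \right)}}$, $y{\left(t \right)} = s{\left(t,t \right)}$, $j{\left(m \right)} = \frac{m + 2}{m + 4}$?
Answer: $24$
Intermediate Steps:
$j{\left(m \right)} = \frac{2 + m}{4 + m}$
$y{\left(t \right)} = t$
$Q{\left(A \right)} = \frac{2 + A}{4 + A}$ ($Q{\left(A \right)} = 1 \frac{2 + A}{4 + A} = \frac{2 + A}{4 + A}$)
$K = -1$ ($K = 1 \frac{1}{\frac{1}{4 - 3} \left(2 - 3\right)} = 1 \frac{1}{1^{-1} \left(-1\right)} = 1 \frac{1}{1 \left(-1\right)} = 1 \frac{1}{-1} = 1 \left(-1\right) = -1$)
$k + K 5 \left(-6\right) = -6 + \left(-1\right) 5 \left(-6\right) = -6 - -30 = -6 + 30 = 24$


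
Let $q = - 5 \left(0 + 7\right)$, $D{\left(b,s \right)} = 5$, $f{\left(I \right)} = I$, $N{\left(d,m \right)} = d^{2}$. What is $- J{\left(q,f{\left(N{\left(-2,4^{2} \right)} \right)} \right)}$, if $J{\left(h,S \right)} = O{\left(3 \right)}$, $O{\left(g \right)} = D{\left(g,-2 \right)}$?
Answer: $-5$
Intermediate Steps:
$q = -35$ ($q = \left(-5\right) 7 = -35$)
$O{\left(g \right)} = 5$
$J{\left(h,S \right)} = 5$
$- J{\left(q,f{\left(N{\left(-2,4^{2} \right)} \right)} \right)} = \left(-1\right) 5 = -5$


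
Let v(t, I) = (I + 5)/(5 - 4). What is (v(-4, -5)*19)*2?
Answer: 0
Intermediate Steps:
v(t, I) = 5 + I (v(t, I) = (5 + I)/1 = (5 + I)*1 = 5 + I)
(v(-4, -5)*19)*2 = ((5 - 5)*19)*2 = (0*19)*2 = 0*2 = 0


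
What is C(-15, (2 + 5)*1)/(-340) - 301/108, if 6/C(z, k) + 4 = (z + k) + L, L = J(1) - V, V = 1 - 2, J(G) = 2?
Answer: -25567/9180 ≈ -2.7851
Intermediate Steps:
V = -1
L = 3 (L = 2 - 1*(-1) = 2 + 1 = 3)
C(z, k) = 6/(-1 + k + z) (C(z, k) = 6/(-4 + ((z + k) + 3)) = 6/(-4 + ((k + z) + 3)) = 6/(-4 + (3 + k + z)) = 6/(-1 + k + z))
C(-15, (2 + 5)*1)/(-340) - 301/108 = (6/(-1 + (2 + 5)*1 - 15))/(-340) - 301/108 = (6/(-1 + 7*1 - 15))*(-1/340) - 301*1/108 = (6/(-1 + 7 - 15))*(-1/340) - 301/108 = (6/(-9))*(-1/340) - 301/108 = (6*(-1/9))*(-1/340) - 301/108 = -2/3*(-1/340) - 301/108 = 1/510 - 301/108 = -25567/9180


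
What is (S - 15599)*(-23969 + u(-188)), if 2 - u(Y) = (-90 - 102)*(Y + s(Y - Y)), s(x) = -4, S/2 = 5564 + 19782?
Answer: -2134742283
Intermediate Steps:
S = 50692 (S = 2*(5564 + 19782) = 2*25346 = 50692)
u(Y) = -766 + 192*Y (u(Y) = 2 - (-90 - 102)*(Y - 4) = 2 - (-192)*(-4 + Y) = 2 - (768 - 192*Y) = 2 + (-768 + 192*Y) = -766 + 192*Y)
(S - 15599)*(-23969 + u(-188)) = (50692 - 15599)*(-23969 + (-766 + 192*(-188))) = 35093*(-23969 + (-766 - 36096)) = 35093*(-23969 - 36862) = 35093*(-60831) = -2134742283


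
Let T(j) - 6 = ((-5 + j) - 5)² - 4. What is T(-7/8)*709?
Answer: 5457173/64 ≈ 85268.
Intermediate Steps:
T(j) = 2 + (-10 + j)² (T(j) = 6 + (((-5 + j) - 5)² - 4) = 6 + ((-10 + j)² - 4) = 6 + (-4 + (-10 + j)²) = 2 + (-10 + j)²)
T(-7/8)*709 = (2 + (-10 - 7/8)²)*709 = (2 + (-87/8)²)*709 = (2 + 7569/64)*709 = (7697/64)*709 = 5457173/64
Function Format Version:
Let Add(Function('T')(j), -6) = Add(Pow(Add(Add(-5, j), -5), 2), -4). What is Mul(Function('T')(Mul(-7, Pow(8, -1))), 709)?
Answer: Rational(5457173, 64) ≈ 85268.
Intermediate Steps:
Function('T')(j) = Add(2, Pow(Add(-10, j), 2)) (Function('T')(j) = Add(6, Add(Pow(Add(Add(-5, j), -5), 2), -4)) = Add(6, Add(Pow(Add(-10, j), 2), -4)) = Add(6, Add(-4, Pow(Add(-10, j), 2))) = Add(2, Pow(Add(-10, j), 2)))
Mul(Function('T')(Mul(-7, Pow(8, -1))), 709) = Mul(Add(2, Pow(Add(-10, Mul(-7, Pow(8, -1))), 2)), 709) = Mul(Add(2, Pow(Add(-10, Mul(-7, Rational(1, 8))), 2)), 709) = Mul(Add(2, Pow(Add(-10, Rational(-7, 8)), 2)), 709) = Mul(Add(2, Pow(Rational(-87, 8), 2)), 709) = Mul(Add(2, Rational(7569, 64)), 709) = Mul(Rational(7697, 64), 709) = Rational(5457173, 64)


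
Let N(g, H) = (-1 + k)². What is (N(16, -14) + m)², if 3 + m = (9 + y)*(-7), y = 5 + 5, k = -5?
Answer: 10000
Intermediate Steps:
y = 10
N(g, H) = 36 (N(g, H) = (-1 - 5)² = (-6)² = 36)
m = -136 (m = -3 + (9 + 10)*(-7) = -3 + 19*(-7) = -3 - 133 = -136)
(N(16, -14) + m)² = (36 - 136)² = (-100)² = 10000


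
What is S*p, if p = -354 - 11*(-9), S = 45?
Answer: -11475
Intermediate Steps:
p = -255 (p = -354 + 99 = -255)
S*p = 45*(-255) = -11475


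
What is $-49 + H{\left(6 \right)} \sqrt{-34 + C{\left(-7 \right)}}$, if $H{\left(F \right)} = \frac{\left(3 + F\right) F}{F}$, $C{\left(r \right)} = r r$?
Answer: $-49 + 9 \sqrt{15} \approx -14.143$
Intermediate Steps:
$C{\left(r \right)} = r^{2}$
$H{\left(F \right)} = 3 + F$ ($H{\left(F \right)} = \frac{F \left(3 + F\right)}{F} = 3 + F$)
$-49 + H{\left(6 \right)} \sqrt{-34 + C{\left(-7 \right)}} = -49 + \left(3 + 6\right) \sqrt{-34 + \left(-7\right)^{2}} = -49 + 9 \sqrt{-34 + 49} = -49 + 9 \sqrt{15}$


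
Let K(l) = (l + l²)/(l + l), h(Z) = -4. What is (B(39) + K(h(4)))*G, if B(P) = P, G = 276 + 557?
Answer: 62475/2 ≈ 31238.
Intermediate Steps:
K(l) = (l + l²)/(2*l) (K(l) = (l + l²)/((2*l)) = (l + l²)*(1/(2*l)) = (l + l²)/(2*l))
G = 833
(B(39) + K(h(4)))*G = (39 + (½ + (½)*(-4)))*833 = (39 + (½ - 2))*833 = (39 - 3/2)*833 = (75/2)*833 = 62475/2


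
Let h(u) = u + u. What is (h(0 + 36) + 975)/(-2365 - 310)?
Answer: -1047/2675 ≈ -0.39140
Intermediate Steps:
h(u) = 2*u
(h(0 + 36) + 975)/(-2365 - 310) = (2*(0 + 36) + 975)/(-2365 - 310) = (2*36 + 975)/(-2675) = (72 + 975)*(-1/2675) = 1047*(-1/2675) = -1047/2675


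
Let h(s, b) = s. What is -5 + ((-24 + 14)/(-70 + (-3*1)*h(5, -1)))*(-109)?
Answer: -303/17 ≈ -17.824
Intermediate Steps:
-5 + ((-24 + 14)/(-70 + (-3*1)*h(5, -1)))*(-109) = -5 + ((-24 + 14)/(-70 - 3*1*5))*(-109) = -5 - 10/(-70 - 3*5)*(-109) = -5 - 10/(-70 - 15)*(-109) = -5 - 10/(-85)*(-109) = -5 - 10*(-1/85)*(-109) = -5 + (2/17)*(-109) = -5 - 218/17 = -303/17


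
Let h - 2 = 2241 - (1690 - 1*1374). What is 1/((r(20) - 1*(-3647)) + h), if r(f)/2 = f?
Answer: 1/5614 ≈ 0.00017813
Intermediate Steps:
r(f) = 2*f
h = 1927 (h = 2 + (2241 - (1690 - 1*1374)) = 2 + (2241 - (1690 - 1374)) = 2 + (2241 - 1*316) = 2 + (2241 - 316) = 2 + 1925 = 1927)
1/((r(20) - 1*(-3647)) + h) = 1/((2*20 - 1*(-3647)) + 1927) = 1/((40 + 3647) + 1927) = 1/(3687 + 1927) = 1/5614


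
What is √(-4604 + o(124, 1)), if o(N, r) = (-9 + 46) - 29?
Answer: 2*I*√1149 ≈ 67.794*I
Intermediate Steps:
o(N, r) = 8 (o(N, r) = 37 - 29 = 8)
√(-4604 + o(124, 1)) = √(-4604 + 8) = √(-4596) = 2*I*√1149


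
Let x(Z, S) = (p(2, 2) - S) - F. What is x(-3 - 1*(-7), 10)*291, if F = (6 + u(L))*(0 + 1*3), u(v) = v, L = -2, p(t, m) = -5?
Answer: -7857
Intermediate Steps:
F = 12 (F = (6 - 2)*(0 + 1*3) = 4*(0 + 3) = 4*3 = 12)
x(Z, S) = -17 - S (x(Z, S) = (-5 - S) - 1*12 = (-5 - S) - 12 = -17 - S)
x(-3 - 1*(-7), 10)*291 = (-17 - 1*10)*291 = (-17 - 10)*291 = -27*291 = -7857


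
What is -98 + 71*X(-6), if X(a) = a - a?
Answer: -98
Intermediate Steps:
X(a) = 0
-98 + 71*X(-6) = -98 + 71*0 = -98 + 0 = -98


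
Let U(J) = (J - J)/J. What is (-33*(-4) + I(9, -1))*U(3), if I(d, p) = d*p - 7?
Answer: 0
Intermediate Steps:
U(J) = 0 (U(J) = 0/J = 0)
I(d, p) = -7 + d*p
(-33*(-4) + I(9, -1))*U(3) = (-33*(-4) + (-7 + 9*(-1)))*0 = (132 + (-7 - 9))*0 = (132 - 16)*0 = 116*0 = 0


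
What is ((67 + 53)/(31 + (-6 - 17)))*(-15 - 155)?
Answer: -2550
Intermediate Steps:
((67 + 53)/(31 + (-6 - 17)))*(-15 - 155) = (120/(31 - 23))*(-170) = (120/8)*(-170) = (120*(1/8))*(-170) = 15*(-170) = -2550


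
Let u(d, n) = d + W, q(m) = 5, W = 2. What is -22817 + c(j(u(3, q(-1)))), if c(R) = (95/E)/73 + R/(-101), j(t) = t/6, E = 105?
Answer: -7065647839/309666 ≈ -22817.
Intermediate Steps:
u(d, n) = 2 + d (u(d, n) = d + 2 = 2 + d)
j(t) = t/6 (j(t) = t*(⅙) = t/6)
c(R) = 19/1533 - R/101 (c(R) = (95/105)/73 + R/(-101) = (95*(1/105))*(1/73) + R*(-1/101) = (19/21)*(1/73) - R/101 = 19/1533 - R/101)
-22817 + c(j(u(3, q(-1)))) = -22817 + (19/1533 - (2 + 3)/606) = -22817 + (19/1533 - 5/606) = -22817 + 1283/309666 = -7065647839/309666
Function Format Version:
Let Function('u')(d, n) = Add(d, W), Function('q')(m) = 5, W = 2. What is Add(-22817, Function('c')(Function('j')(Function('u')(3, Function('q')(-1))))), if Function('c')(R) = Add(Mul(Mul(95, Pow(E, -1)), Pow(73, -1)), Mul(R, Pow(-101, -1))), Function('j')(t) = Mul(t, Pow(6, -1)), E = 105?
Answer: Rational(-7065647839, 309666) ≈ -22817.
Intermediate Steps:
Function('u')(d, n) = Add(2, d) (Function('u')(d, n) = Add(d, 2) = Add(2, d))
Function('j')(t) = Mul(Rational(1, 6), t) (Function('j')(t) = Mul(t, Rational(1, 6)) = Mul(Rational(1, 6), t))
Function('c')(R) = Add(Rational(19, 1533), Mul(Rational(-1, 101), R)) (Function('c')(R) = Add(Mul(Mul(95, Pow(105, -1)), Pow(73, -1)), Mul(R, Pow(-101, -1))) = Add(Mul(Mul(95, Rational(1, 105)), Rational(1, 73)), Mul(R, Rational(-1, 101))) = Add(Mul(Rational(19, 21), Rational(1, 73)), Mul(Rational(-1, 101), R)) = Add(Rational(19, 1533), Mul(Rational(-1, 101), R)))
Add(-22817, Function('c')(Function('j')(Function('u')(3, Function('q')(-1))))) = Add(-22817, Add(Rational(19, 1533), Mul(Rational(-1, 101), Mul(Rational(1, 6), Add(2, 3))))) = Add(-22817, Add(Rational(19, 1533), Mul(Rational(-1, 101), Mul(Rational(1, 6), 5)))) = Add(-22817, Add(Rational(19, 1533), Mul(Rational(-1, 101), Rational(5, 6)))) = Add(-22817, Add(Rational(19, 1533), Rational(-5, 606))) = Add(-22817, Rational(1283, 309666)) = Rational(-7065647839, 309666)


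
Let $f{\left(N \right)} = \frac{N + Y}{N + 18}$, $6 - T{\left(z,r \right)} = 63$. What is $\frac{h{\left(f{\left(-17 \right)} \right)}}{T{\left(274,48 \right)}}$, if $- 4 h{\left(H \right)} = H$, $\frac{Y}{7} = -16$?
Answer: $- \frac{43}{76} \approx -0.56579$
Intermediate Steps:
$Y = -112$ ($Y = 7 \left(-16\right) = -112$)
$T{\left(z,r \right)} = -57$ ($T{\left(z,r \right)} = 6 - 63 = -57$)
$f{\left(N \right)} = \frac{-112 + N}{18 + N}$ ($f{\left(N \right)} = \frac{N - 112}{N + 18} = \frac{-112 + N}{18 + N}$)
$h{\left(H \right)} = - \frac{H}{4}$
$\frac{h{\left(f{\left(-17 \right)} \right)}}{T{\left(274,48 \right)}} = \frac{\left(- \frac{1}{4}\right) \frac{-112 - 17}{18 - 17}}{-57} = - \frac{1^{-1} \left(-129\right)}{4} \left(- \frac{1}{57}\right) = - \frac{1 \left(-129\right)}{4} \left(- \frac{1}{57}\right) = \left(- \frac{1}{4}\right) \left(-129\right) \left(- \frac{1}{57}\right) = \frac{129}{4} \left(- \frac{1}{57}\right) = - \frac{43}{76}$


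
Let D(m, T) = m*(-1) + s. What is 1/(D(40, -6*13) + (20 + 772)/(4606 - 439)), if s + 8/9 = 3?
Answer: -4167/157091 ≈ -0.026526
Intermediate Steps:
s = 19/9 (s = -8/9 + 3 = 19/9 ≈ 2.1111)
D(m, T) = 19/9 - m (D(m, T) = m*(-1) + 19/9 = -m + 19/9 = 19/9 - m)
1/(D(40, -6*13) + (20 + 772)/(4606 - 439)) = 1/((19/9 - 1*40) + (20 + 772)/(4606 - 439)) = 1/((19/9 - 40) + 792/4167) = 1/(-341/9 + 792*(1/4167)) = 1/(-341/9 + 88/463) = 1/(-157091/4167) = -4167/157091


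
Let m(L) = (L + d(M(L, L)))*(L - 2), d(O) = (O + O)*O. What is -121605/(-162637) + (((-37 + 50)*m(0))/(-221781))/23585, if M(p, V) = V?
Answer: 121605/162637 ≈ 0.74771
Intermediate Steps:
d(O) = 2*O² (d(O) = (2*O)*O = 2*O²)
m(L) = (-2 + L)*(L + 2*L²) (m(L) = (L + 2*L²)*(L - 2) = (L + 2*L²)*(-2 + L) = (-2 + L)*(L + 2*L²))
-121605/(-162637) + (((-37 + 50)*m(0))/(-221781))/23585 = -121605/(-162637) + (((-37 + 50)*(0*(-2 - 3*0 + 2*0²)))/(-221781))/23585 = -121605*(-1/162637) + ((13*(0*(-2 + 0 + 2*0)))*(-1/221781))*(1/23585) = 121605/162637 + ((13*(0*(-2 + 0 + 0)))*(-1/221781))*(1/23585) = 121605/162637 + ((13*(0*(-2)))*(-1/221781))*(1/23585) = 121605/162637 + ((13*0)*(-1/221781))*(1/23585) = 121605/162637 + (0*(-1/221781))*(1/23585) = 121605/162637 + 0*(1/23585) = 121605/162637 + 0 = 121605/162637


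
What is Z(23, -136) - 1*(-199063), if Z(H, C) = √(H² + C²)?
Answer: 199063 + 5*√761 ≈ 1.9920e+5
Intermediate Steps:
Z(H, C) = √(C² + H²)
Z(23, -136) - 1*(-199063) = √((-136)² + 23²) - 1*(-199063) = √(18496 + 529) + 199063 = √19025 + 199063 = 5*√761 + 199063 = 199063 + 5*√761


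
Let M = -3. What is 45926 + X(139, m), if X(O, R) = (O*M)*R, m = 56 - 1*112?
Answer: 69278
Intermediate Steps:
m = -56 (m = 56 - 112 = -56)
X(O, R) = -3*O*R (X(O, R) = (O*(-3))*R = (-3*O)*R = -3*O*R)
45926 + X(139, m) = 45926 - 3*139*(-56) = 45926 + 23352 = 69278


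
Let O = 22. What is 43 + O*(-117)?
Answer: -2531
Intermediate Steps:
43 + O*(-117) = 43 + 22*(-117) = 43 - 2574 = -2531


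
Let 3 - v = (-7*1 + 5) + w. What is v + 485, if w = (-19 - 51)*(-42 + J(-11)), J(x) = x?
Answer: -3220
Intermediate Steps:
w = 3710 (w = (-19 - 51)*(-42 - 11) = -70*(-53) = 3710)
v = -3705 (v = 3 - ((-7*1 + 5) + 3710) = 3 - ((-7 + 5) + 3710) = 3 - (-2 + 3710) = 3 - 1*3708 = 3 - 3708 = -3705)
v + 485 = -3705 + 485 = -3220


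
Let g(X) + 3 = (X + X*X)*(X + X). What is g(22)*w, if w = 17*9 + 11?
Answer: 3650804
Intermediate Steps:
w = 164 (w = 153 + 11 = 164)
g(X) = -3 + 2*X*(X + X**2) (g(X) = -3 + (X + X*X)*(X + X) = -3 + (X + X**2)*(2*X) = -3 + 2*X*(X + X**2))
g(22)*w = (-3 + 2*22**2 + 2*22**3)*164 = (-3 + 2*484 + 2*10648)*164 = (-3 + 968 + 21296)*164 = 22261*164 = 3650804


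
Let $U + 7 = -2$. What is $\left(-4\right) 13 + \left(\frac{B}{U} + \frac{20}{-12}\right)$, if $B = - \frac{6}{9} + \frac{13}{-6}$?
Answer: $- \frac{2881}{54} \approx -53.352$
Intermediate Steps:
$U = -9$ ($U = -7 - 2 = -9$)
$B = - \frac{17}{6}$ ($B = \left(-6\right) \frac{1}{9} + 13 \left(- \frac{1}{6}\right) = - \frac{2}{3} - \frac{13}{6} = - \frac{17}{6} \approx -2.8333$)
$\left(-4\right) 13 + \left(\frac{B}{U} + \frac{20}{-12}\right) = \left(-4\right) 13 + \left(- \frac{17}{6 \left(-9\right)} + \frac{20}{-12}\right) = -52 + \left(\left(- \frac{17}{6}\right) \left(- \frac{1}{9}\right) + 20 \left(- \frac{1}{12}\right)\right) = -52 + \left(\frac{17}{54} - \frac{5}{3}\right) = -52 - \frac{73}{54} = - \frac{2881}{54}$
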